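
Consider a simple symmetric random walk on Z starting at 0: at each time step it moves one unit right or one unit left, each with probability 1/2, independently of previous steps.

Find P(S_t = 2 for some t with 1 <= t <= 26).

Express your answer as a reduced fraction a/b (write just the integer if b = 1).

Answer: 11762641/16777216

Derivation:
Count via complement. Let g(t,s) = #length-t paths at position s with S_1..S_t all ≠ 2.
g(t,s) = g(t-1,s-1) + g(t-1,s+1) for s ≠ 2; g(t,2) = 0.
t=0: g(0,0)=1
t=1: g(1,-1)=1 g(1,1)=1
t=2: g(2,-2)=1 g(2,0)=2
t=3: g(3,-3)=1 g(3,-1)=3 g(3,1)=2
t=4: g(4,-4)=1 g(4,-2)=4 g(4,0)=5
t=5: g(5,-5)=1 g(5,-3)=5 g(5,-1)=9 g(5,1)=5
t=6: g(6,-6)=1 g(6,-4)=6 g(6,-2)=14 g(6,0)=14
t=7: g(7,-7)=1 g(7,-5)=7 g(7,-3)=20 g(7,-1)=28 g(7,1)=14
t=8: g(8,-8)=1 g(8,-6)=8 g(8,-4)=27 g(8,-2)=48 g(8,0)=42
t=9: g(9,-9)=1 g(9,-7)=9 g(9,-5)=35 g(9,-3)=75 g(9,-1)=90 g(9,1)=42
t=10: g(10,-10)=1 g(10,-8)=10 g(10,-6)=44 g(10,-4)=110 g(10,-2)=165 g(10,0)=132
t=11: g(11,-11)=1 g(11,-9)=11 g(11,-7)=54 g(11,-5)=154 g(11,-3)=275 g(11,-1)=297 g(11,1)=132
t=12: g(12,-12)=1 g(12,-10)=12 g(12,-8)=65 g(12,-6)=208 g(12,-4)=429 g(12,-2)=572 g(12,0)=429
t=13: g(13,-13)=1 g(13,-11)=13 g(13,-9)=77 g(13,-7)=273 g(13,-5)=637 g(13,-3)=1001 g(13,-1)=1001 g(13,1)=429
t=14: g(14,-14)=1 g(14,-12)=14 g(14,-10)=90 g(14,-8)=350 g(14,-6)=910 g(14,-4)=1638 g(14,-2)=2002 g(14,0)=1430
t=15: g(15,-15)=1 g(15,-13)=15 g(15,-11)=104 g(15,-9)=440 g(15,-7)=1260 g(15,-5)=2548 g(15,-3)=3640 g(15,-1)=3432 g(15,1)=1430
t=16: g(16,-16)=1 g(16,-14)=16 g(16,-12)=119 g(16,-10)=544 g(16,-8)=1700 g(16,-6)=3808 g(16,-4)=6188 g(16,-2)=7072 g(16,0)=4862
t=17: g(17,-17)=1 g(17,-15)=17 g(17,-13)=135 g(17,-11)=663 g(17,-9)=2244 g(17,-7)=5508 g(17,-5)=9996 g(17,-3)=13260 g(17,-1)=11934 g(17,1)=4862
t=18: g(18,-18)=1 g(18,-16)=18 g(18,-14)=152 g(18,-12)=798 g(18,-10)=2907 g(18,-8)=7752 g(18,-6)=15504 g(18,-4)=23256 g(18,-2)=25194 g(18,0)=16796
t=19: g(19,-19)=1 g(19,-17)=19 g(19,-15)=170 g(19,-13)=950 g(19,-11)=3705 g(19,-9)=10659 g(19,-7)=23256 g(19,-5)=38760 g(19,-3)=48450 g(19,-1)=41990 g(19,1)=16796
t=20: g(20,-20)=1 g(20,-18)=20 g(20,-16)=189 g(20,-14)=1120 g(20,-12)=4655 g(20,-10)=14364 g(20,-8)=33915 g(20,-6)=62016 g(20,-4)=87210 g(20,-2)=90440 g(20,0)=58786
t=21: g(21,-21)=1 g(21,-19)=21 g(21,-17)=209 g(21,-15)=1309 g(21,-13)=5775 g(21,-11)=19019 g(21,-9)=48279 g(21,-7)=95931 g(21,-5)=149226 g(21,-3)=177650 g(21,-1)=149226 g(21,1)=58786
t=22: g(22,-22)=1 g(22,-20)=22 g(22,-18)=230 g(22,-16)=1518 g(22,-14)=7084 g(22,-12)=24794 g(22,-10)=67298 g(22,-8)=144210 g(22,-6)=245157 g(22,-4)=326876 g(22,-2)=326876 g(22,0)=208012
t=23: g(23,-23)=1 g(23,-21)=23 g(23,-19)=252 g(23,-17)=1748 g(23,-15)=8602 g(23,-13)=31878 g(23,-11)=92092 g(23,-9)=211508 g(23,-7)=389367 g(23,-5)=572033 g(23,-3)=653752 g(23,-1)=534888 g(23,1)=208012
t=24: g(24,-24)=1 g(24,-22)=24 g(24,-20)=275 g(24,-18)=2000 g(24,-16)=10350 g(24,-14)=40480 g(24,-12)=123970 g(24,-10)=303600 g(24,-8)=600875 g(24,-6)=961400 g(24,-4)=1225785 g(24,-2)=1188640 g(24,0)=742900
t=25: g(25,-25)=1 g(25,-23)=25 g(25,-21)=299 g(25,-19)=2275 g(25,-17)=12350 g(25,-15)=50830 g(25,-13)=164450 g(25,-11)=427570 g(25,-9)=904475 g(25,-7)=1562275 g(25,-5)=2187185 g(25,-3)=2414425 g(25,-1)=1931540 g(25,1)=742900
t=26: g(26,-26)=1 g(26,-24)=26 g(26,-22)=324 g(26,-20)=2574 g(26,-18)=14625 g(26,-16)=63180 g(26,-14)=215280 g(26,-12)=592020 g(26,-10)=1332045 g(26,-8)=2466750 g(26,-6)=3749460 g(26,-4)=4601610 g(26,-2)=4345965 g(26,0)=2674440
Paths never hitting 2: Σ_s g(26,s) = 20058300
Paths hitting 2: 2^26 - 20058300 = 47050564
P = 47050564/67108864 = 11762641/16777216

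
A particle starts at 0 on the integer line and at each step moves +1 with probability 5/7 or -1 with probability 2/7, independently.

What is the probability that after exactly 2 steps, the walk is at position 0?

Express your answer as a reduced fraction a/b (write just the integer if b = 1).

Answer: 20/49

Derivation:
To be at 0 after 2 steps: need exactly 1 step of +1 and 1 of -1.
Number of such sequences: C(2,1) = 2
Each has probability (5/7)^1 · (2/7)^1 = 10/49
P = 2 · 10/49 = 20/49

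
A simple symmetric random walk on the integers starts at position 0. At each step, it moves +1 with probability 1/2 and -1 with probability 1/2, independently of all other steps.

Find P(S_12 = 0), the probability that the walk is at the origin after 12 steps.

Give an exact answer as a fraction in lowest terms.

To return to 0 after 12 steps: need exactly 6 steps of +1 and 6 of -1.
Favorable paths: C(12,6) = 924
Total paths: 2^12 = 4096
P = 924/4096 = 231/1024

Answer: 231/1024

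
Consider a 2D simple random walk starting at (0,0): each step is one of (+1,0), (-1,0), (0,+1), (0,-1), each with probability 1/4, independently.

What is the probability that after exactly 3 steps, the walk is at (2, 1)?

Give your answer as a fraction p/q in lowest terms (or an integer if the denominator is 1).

Answer: 3/64

Derivation:
Let h be the number of horizontal steps (so 3-h are vertical). To end at (2,1) need (h+2)/2 right-steps and ((3-h)+1)/2 up-steps.
Sum over h with 2 ≤ h ≤ 2, h ≡ 0 (mod 2), 3-h ≡ 1 (mod 2):
h=2: C(3,2)·C(2,2)·C(1,1) = 3·1·1 = 3
Total favorable: 3
Total paths: 4^3 = 64
P = 3/64 = 3/64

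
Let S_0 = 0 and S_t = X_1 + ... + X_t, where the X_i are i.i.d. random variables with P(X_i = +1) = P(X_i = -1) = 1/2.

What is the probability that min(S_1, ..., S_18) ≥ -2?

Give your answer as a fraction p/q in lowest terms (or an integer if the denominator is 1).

Let f(t,s) = #length-t paths at position s with S_1..S_t all ≥ -2.
f(t,s) = f(t-1,s-1) + f(t-1,s+1) for s ≥ -2; f(t,s) = 0 for s < -2.
t=0: f(0,0)=1
t=1: f(1,-1)=1 f(1,1)=1
t=2: f(2,-2)=1 f(2,0)=2 f(2,2)=1
t=3: f(3,-1)=3 f(3,1)=3 f(3,3)=1
t=4: f(4,-2)=3 f(4,0)=6 f(4,2)=4 f(4,4)=1
t=5: f(5,-1)=9 f(5,1)=10 f(5,3)=5 f(5,5)=1
t=6: f(6,-2)=9 f(6,0)=19 f(6,2)=15 f(6,4)=6 f(6,6)=1
t=7: f(7,-1)=28 f(7,1)=34 f(7,3)=21 f(7,5)=7 f(7,7)=1
t=8: f(8,-2)=28 f(8,0)=62 f(8,2)=55 f(8,4)=28 f(8,6)=8 f(8,8)=1
t=9: f(9,-1)=90 f(9,1)=117 f(9,3)=83 f(9,5)=36 f(9,7)=9 f(9,9)=1
t=10: f(10,-2)=90 f(10,0)=207 f(10,2)=200 f(10,4)=119 f(10,6)=45 f(10,8)=10 f(10,10)=1
t=11: f(11,-1)=297 f(11,1)=407 f(11,3)=319 f(11,5)=164 f(11,7)=55 f(11,9)=11 f(11,11)=1
t=12: f(12,-2)=297 f(12,0)=704 f(12,2)=726 f(12,4)=483 f(12,6)=219 f(12,8)=66 f(12,10)=12 f(12,12)=1
t=13: f(13,-1)=1001 f(13,1)=1430 f(13,3)=1209 f(13,5)=702 f(13,7)=285 f(13,9)=78 f(13,11)=13 f(13,13)=1
t=14: f(14,-2)=1001 f(14,0)=2431 f(14,2)=2639 f(14,4)=1911 f(14,6)=987 f(14,8)=363 f(14,10)=91 f(14,12)=14 f(14,14)=1
t=15: f(15,-1)=3432 f(15,1)=5070 f(15,3)=4550 f(15,5)=2898 f(15,7)=1350 f(15,9)=454 f(15,11)=105 f(15,13)=15 f(15,15)=1
t=16: f(16,-2)=3432 f(16,0)=8502 f(16,2)=9620 f(16,4)=7448 f(16,6)=4248 f(16,8)=1804 f(16,10)=559 f(16,12)=120 f(16,14)=16 f(16,16)=1
t=17: f(17,-1)=11934 f(17,1)=18122 f(17,3)=17068 f(17,5)=11696 f(17,7)=6052 f(17,9)=2363 f(17,11)=679 f(17,13)=136 f(17,15)=17 f(17,17)=1
t=18: f(18,-2)=11934 f(18,0)=30056 f(18,2)=35190 f(18,4)=28764 f(18,6)=17748 f(18,8)=8415 f(18,10)=3042 f(18,12)=815 f(18,14)=153 f(18,16)=18 f(18,18)=1
Σ_s f(18,s) = 136136
P = 136136/262144 = 17017/32768

Answer: 17017/32768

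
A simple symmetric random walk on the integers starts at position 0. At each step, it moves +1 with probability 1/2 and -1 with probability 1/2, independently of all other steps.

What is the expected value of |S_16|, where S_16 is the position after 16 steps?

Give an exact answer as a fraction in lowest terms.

Answer: 6435/2048

Derivation:
S_16 takes values m ≡ 0 (mod 2) with |m| ≤ 16; P(S_16=m) = C(16,(16+m)/2)/2^16.
Total paths: 2^16 = 65536
Distribution: P(S=-16)=1/65536, P(S=-14)=16/65536, P(S=-12)=120/65536, P(S=-10)=560/65536, P(S=-8)=1820/65536, P(S=-6)=4368/65536, P(S=-4)=8008/65536, P(S=-2)=11440/65536, P(S=0)=12870/65536, P(S=2)=11440/65536, P(S=4)=8008/65536, P(S=6)=4368/65536, P(S=8)=1820/65536, P(S=10)=560/65536, P(S=12)=120/65536, P(S=14)=16/65536, P(S=16)=1/65536
E[|S_16|] = Σ_m |m|·P(S_16=m) = 205920/65536 = 6435/2048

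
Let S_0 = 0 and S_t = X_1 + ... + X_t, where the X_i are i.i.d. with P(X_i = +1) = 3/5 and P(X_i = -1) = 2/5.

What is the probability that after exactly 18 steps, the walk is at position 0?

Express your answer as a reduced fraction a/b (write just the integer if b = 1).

Answer: 97995515904/762939453125

Derivation:
To be at 0 after 18 steps: need exactly 9 steps of +1 and 9 of -1.
Number of such sequences: C(18,9) = 48620
Each has probability (3/5)^9 · (2/5)^9 = 10077696/3814697265625
P = 48620 · 10077696/3814697265625 = 97995515904/762939453125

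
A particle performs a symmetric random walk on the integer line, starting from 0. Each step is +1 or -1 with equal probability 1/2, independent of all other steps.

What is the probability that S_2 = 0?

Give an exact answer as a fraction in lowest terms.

To return to 0 after 2 steps: need exactly 1 step of +1 and 1 of -1.
Favorable paths: C(2,1) = 2
Total paths: 2^2 = 4
P = 2/4 = 1/2

Answer: 1/2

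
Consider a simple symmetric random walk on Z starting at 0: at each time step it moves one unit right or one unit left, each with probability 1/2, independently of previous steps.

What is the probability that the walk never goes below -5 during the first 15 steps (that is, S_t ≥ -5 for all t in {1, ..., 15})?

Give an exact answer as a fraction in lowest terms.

Let f(t,s) = #length-t paths at position s with S_1..S_t all ≥ -5.
f(t,s) = f(t-1,s-1) + f(t-1,s+1) for s ≥ -5; f(t,s) = 0 for s < -5.
t=0: f(0,0)=1
t=1: f(1,-1)=1 f(1,1)=1
t=2: f(2,-2)=1 f(2,0)=2 f(2,2)=1
t=3: f(3,-3)=1 f(3,-1)=3 f(3,1)=3 f(3,3)=1
t=4: f(4,-4)=1 f(4,-2)=4 f(4,0)=6 f(4,2)=4 f(4,4)=1
t=5: f(5,-5)=1 f(5,-3)=5 f(5,-1)=10 f(5,1)=10 f(5,3)=5 f(5,5)=1
t=6: f(6,-4)=6 f(6,-2)=15 f(6,0)=20 f(6,2)=15 f(6,4)=6 f(6,6)=1
t=7: f(7,-5)=6 f(7,-3)=21 f(7,-1)=35 f(7,1)=35 f(7,3)=21 f(7,5)=7 f(7,7)=1
t=8: f(8,-4)=27 f(8,-2)=56 f(8,0)=70 f(8,2)=56 f(8,4)=28 f(8,6)=8 f(8,8)=1
t=9: f(9,-5)=27 f(9,-3)=83 f(9,-1)=126 f(9,1)=126 f(9,3)=84 f(9,5)=36 f(9,7)=9 f(9,9)=1
t=10: f(10,-4)=110 f(10,-2)=209 f(10,0)=252 f(10,2)=210 f(10,4)=120 f(10,6)=45 f(10,8)=10 f(10,10)=1
t=11: f(11,-5)=110 f(11,-3)=319 f(11,-1)=461 f(11,1)=462 f(11,3)=330 f(11,5)=165 f(11,7)=55 f(11,9)=11 f(11,11)=1
t=12: f(12,-4)=429 f(12,-2)=780 f(12,0)=923 f(12,2)=792 f(12,4)=495 f(12,6)=220 f(12,8)=66 f(12,10)=12 f(12,12)=1
t=13: f(13,-5)=429 f(13,-3)=1209 f(13,-1)=1703 f(13,1)=1715 f(13,3)=1287 f(13,5)=715 f(13,7)=286 f(13,9)=78 f(13,11)=13 f(13,13)=1
t=14: f(14,-4)=1638 f(14,-2)=2912 f(14,0)=3418 f(14,2)=3002 f(14,4)=2002 f(14,6)=1001 f(14,8)=364 f(14,10)=91 f(14,12)=14 f(14,14)=1
t=15: f(15,-5)=1638 f(15,-3)=4550 f(15,-1)=6330 f(15,1)=6420 f(15,3)=5004 f(15,5)=3003 f(15,7)=1365 f(15,9)=455 f(15,11)=105 f(15,13)=15 f(15,15)=1
Σ_s f(15,s) = 28886
P = 28886/32768 = 14443/16384

Answer: 14443/16384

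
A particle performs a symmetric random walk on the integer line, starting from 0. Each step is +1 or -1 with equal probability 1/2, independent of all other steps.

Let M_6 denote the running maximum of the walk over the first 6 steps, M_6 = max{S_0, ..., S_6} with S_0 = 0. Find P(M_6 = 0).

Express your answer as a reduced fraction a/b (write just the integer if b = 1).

Let M_6 = max(S_0,...,S_6). Use the reflection principle: for j ≥ 1, #{paths with M_6 ≥ j} = #{S_6 ≥ j} + #{S_6 ≥ j+1}.
P(M_6 ≥ 0) = 1 since S_0 = 0, so #{M_6 ≥ 0} = 64.
#{M_6 ≥ 1} = #{S_6 ≥ 1} + #{S_6 ≥ 2} = 22 + 22 = 44.
#{M_6 = 0} = 64 - 44 = 20.
P(M_6 = 0) = 20/64 = 5/16

Answer: 5/16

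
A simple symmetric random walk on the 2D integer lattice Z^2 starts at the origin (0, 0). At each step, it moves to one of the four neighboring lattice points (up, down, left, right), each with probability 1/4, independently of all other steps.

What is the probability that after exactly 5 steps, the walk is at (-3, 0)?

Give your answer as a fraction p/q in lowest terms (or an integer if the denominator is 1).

Answer: 25/1024

Derivation:
Let h be the number of horizontal steps (so 5-h are vertical). To end at (-3,0) need (h-3)/2 right-steps and ((5-h)+0)/2 up-steps.
Sum over h with 3 ≤ h ≤ 5, h ≡ 1 (mod 2), 5-h ≡ 0 (mod 2):
h=3: C(5,3)·C(3,0)·C(2,1) = 10·1·2 = 20
h=5: C(5,5)·C(5,1)·C(0,0) = 1·5·1 = 5
Total favorable: 25
Total paths: 4^5 = 1024
P = 25/1024 = 25/1024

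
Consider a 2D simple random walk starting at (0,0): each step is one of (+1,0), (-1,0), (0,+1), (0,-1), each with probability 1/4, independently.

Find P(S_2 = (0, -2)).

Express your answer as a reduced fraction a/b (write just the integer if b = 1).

Let h be the number of horizontal steps (so 2-h are vertical). To end at (0,-2) need (h+0)/2 right-steps and ((2-h)-2)/2 up-steps.
Sum over h with 0 ≤ h ≤ 0, h ≡ 0 (mod 2), 2-h ≡ 0 (mod 2):
h=0: C(2,0)·C(0,0)·C(2,0) = 1·1·1 = 1
Total favorable: 1
Total paths: 4^2 = 16
P = 1/16 = 1/16

Answer: 1/16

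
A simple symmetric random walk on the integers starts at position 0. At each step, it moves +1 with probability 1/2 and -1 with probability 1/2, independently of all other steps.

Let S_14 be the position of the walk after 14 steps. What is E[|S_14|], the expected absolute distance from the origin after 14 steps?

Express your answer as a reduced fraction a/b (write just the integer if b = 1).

Answer: 3003/1024

Derivation:
S_14 takes values m ≡ 0 (mod 2) with |m| ≤ 14; P(S_14=m) = C(14,(14+m)/2)/2^14.
Total paths: 2^14 = 16384
Distribution: P(S=-14)=1/16384, P(S=-12)=14/16384, P(S=-10)=91/16384, P(S=-8)=364/16384, P(S=-6)=1001/16384, P(S=-4)=2002/16384, P(S=-2)=3003/16384, P(S=0)=3432/16384, P(S=2)=3003/16384, P(S=4)=2002/16384, P(S=6)=1001/16384, P(S=8)=364/16384, P(S=10)=91/16384, P(S=12)=14/16384, P(S=14)=1/16384
E[|S_14|] = Σ_m |m|·P(S_14=m) = 48048/16384 = 3003/1024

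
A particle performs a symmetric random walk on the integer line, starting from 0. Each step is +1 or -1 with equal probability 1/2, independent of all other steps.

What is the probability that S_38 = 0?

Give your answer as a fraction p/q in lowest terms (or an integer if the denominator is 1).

Answer: 4418157975/34359738368

Derivation:
To return to 0 after 38 steps: need exactly 19 steps of +1 and 19 of -1.
Favorable paths: C(38,19) = 35345263800
Total paths: 2^38 = 274877906944
P = 35345263800/274877906944 = 4418157975/34359738368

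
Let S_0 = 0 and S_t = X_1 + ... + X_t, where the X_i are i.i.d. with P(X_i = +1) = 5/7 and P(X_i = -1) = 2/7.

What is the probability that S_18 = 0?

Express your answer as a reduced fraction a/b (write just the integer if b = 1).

To be at 0 after 18 steps: need exactly 9 steps of +1 and 9 of -1.
Number of such sequences: C(18,9) = 48620
Each has probability (5/7)^9 · (2/7)^9 = 1000000000/1628413597910449
P = 48620 · 1000000000/1628413597910449 = 48620000000000/1628413597910449

Answer: 48620000000000/1628413597910449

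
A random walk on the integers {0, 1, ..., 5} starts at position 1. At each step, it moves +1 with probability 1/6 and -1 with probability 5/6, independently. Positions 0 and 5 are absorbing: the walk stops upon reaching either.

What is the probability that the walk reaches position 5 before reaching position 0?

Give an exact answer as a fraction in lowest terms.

Biased walk: p = 1/6, q = 5/6, r = q/p = 5
Gambler's ruin: P(hit 5 before 0 | start at 1) = (1 - r^a)/(1 - r^N)
r^1 = 5; r^5 = 3125
P = (1 - 5) / (1 - 3125) = -4 / -3124 = 1/781

Answer: 1/781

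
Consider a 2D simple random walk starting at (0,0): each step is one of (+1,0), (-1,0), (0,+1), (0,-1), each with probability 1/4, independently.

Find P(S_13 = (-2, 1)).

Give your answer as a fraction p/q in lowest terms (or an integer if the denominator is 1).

Answer: 552123/16777216

Derivation:
Let h be the number of horizontal steps (so 13-h are vertical). To end at (-2,1) need (h-2)/2 right-steps and ((13-h)+1)/2 up-steps.
Sum over h with 2 ≤ h ≤ 12, h ≡ 0 (mod 2), 13-h ≡ 1 (mod 2):
h=2: C(13,2)·C(2,0)·C(11,6) = 78·1·462 = 36036
h=4: C(13,4)·C(4,1)·C(9,5) = 715·4·126 = 360360
h=6: C(13,6)·C(6,2)·C(7,4) = 1716·15·35 = 900900
h=8: C(13,8)·C(8,3)·C(5,3) = 1287·56·10 = 720720
h=10: C(13,10)·C(10,4)·C(3,2) = 286·210·3 = 180180
h=12: C(13,12)·C(12,5)·C(1,1) = 13·792·1 = 10296
Total favorable: 2208492
Total paths: 4^13 = 67108864
P = 2208492/67108864 = 552123/16777216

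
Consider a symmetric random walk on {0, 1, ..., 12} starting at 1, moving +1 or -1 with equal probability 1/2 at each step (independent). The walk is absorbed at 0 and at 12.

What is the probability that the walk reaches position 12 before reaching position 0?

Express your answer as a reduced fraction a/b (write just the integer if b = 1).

Answer: 1/12

Derivation:
Symmetric walk (p = 1/2): the harmonic-function argument gives P(hit 12 before 0 | start at 1) = a/N.
P = 1/12 = 1/12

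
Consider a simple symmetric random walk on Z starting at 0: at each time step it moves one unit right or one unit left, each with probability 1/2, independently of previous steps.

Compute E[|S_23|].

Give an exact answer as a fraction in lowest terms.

Answer: 2028117/524288

Derivation:
S_23 takes values m ≡ 1 (mod 2) with |m| ≤ 23; P(S_23=m) = C(23,(23+m)/2)/2^23.
Total paths: 2^23 = 8388608
Distribution: P(S=-23)=1/8388608, P(S=-21)=23/8388608, P(S=-19)=253/8388608, P(S=-17)=1771/8388608, P(S=-15)=8855/8388608, P(S=-13)=33649/8388608, P(S=-11)=100947/8388608, P(S=-9)=245157/8388608, P(S=-7)=490314/8388608, P(S=-5)=817190/8388608, P(S=-3)=1144066/8388608, P(S=-1)=1352078/8388608, P(S=1)=1352078/8388608, P(S=3)=1144066/8388608, P(S=5)=817190/8388608, P(S=7)=490314/8388608, P(S=9)=245157/8388608, P(S=11)=100947/8388608, P(S=13)=33649/8388608, P(S=15)=8855/8388608, P(S=17)=1771/8388608, P(S=19)=253/8388608, P(S=21)=23/8388608, P(S=23)=1/8388608
E[|S_23|] = Σ_m |m|·P(S_23=m) = 32449872/8388608 = 2028117/524288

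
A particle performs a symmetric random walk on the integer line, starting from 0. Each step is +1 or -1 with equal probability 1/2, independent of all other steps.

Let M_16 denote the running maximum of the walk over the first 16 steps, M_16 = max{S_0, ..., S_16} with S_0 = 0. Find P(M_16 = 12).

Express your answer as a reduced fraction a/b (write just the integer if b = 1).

Let M_16 = max(S_0,...,S_16). Use the reflection principle: for j ≥ 1, #{paths with M_16 ≥ j} = #{S_16 ≥ j} + #{S_16 ≥ j+1}.
By reflection, #{M_16 ≥ 12} = #{S_16 ≥ 12} + #{S_16 ≥ 13} = 137 + 17 = 154.
#{M_16 ≥ 13} = #{S_16 ≥ 13} + #{S_16 ≥ 14} = 17 + 17 = 34.
#{M_16 = 12} = 154 - 34 = 120.
P(M_16 = 12) = 120/65536 = 15/8192

Answer: 15/8192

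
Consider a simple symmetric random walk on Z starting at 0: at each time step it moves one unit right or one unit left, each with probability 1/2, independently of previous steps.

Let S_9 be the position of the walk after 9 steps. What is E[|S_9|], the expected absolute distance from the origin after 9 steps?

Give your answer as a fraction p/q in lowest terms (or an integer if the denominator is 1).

Answer: 315/128

Derivation:
S_9 takes values m ≡ 1 (mod 2) with |m| ≤ 9; P(S_9=m) = C(9,(9+m)/2)/2^9.
Total paths: 2^9 = 512
Distribution: P(S=-9)=1/512, P(S=-7)=9/512, P(S=-5)=36/512, P(S=-3)=84/512, P(S=-1)=126/512, P(S=1)=126/512, P(S=3)=84/512, P(S=5)=36/512, P(S=7)=9/512, P(S=9)=1/512
E[|S_9|] = Σ_m |m|·P(S_9=m) = 1260/512 = 315/128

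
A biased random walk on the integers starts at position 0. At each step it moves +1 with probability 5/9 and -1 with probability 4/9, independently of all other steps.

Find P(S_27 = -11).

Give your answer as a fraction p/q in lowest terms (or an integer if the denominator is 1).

To reach position -11 after 27 steps: need 8 steps of +1 and 19 steps of -1.
Number of such sequences: C(27,8) = 2220075
Each has probability (5/9)^8 · (4/9)^19 = 107374182400000000/58149737003040059690390169
P = 2220075 · 107374182400000000/58149737003040059690390169 = 8828842147840000000000/2153693963075557766310747

Answer: 8828842147840000000000/2153693963075557766310747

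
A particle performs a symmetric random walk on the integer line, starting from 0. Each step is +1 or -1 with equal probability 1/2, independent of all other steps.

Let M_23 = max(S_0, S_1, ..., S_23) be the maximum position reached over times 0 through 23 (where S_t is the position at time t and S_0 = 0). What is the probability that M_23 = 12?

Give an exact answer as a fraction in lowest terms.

Let M_23 = max(S_0,...,S_23). Use the reflection principle: for j ≥ 1, #{paths with M_23 ≥ j} = #{S_23 ≥ j} + #{S_23 ≥ j+1}.
By reflection, #{M_23 ≥ 12} = #{S_23 ≥ 12} + #{S_23 ≥ 13} = 44552 + 44552 = 89104.
#{M_23 ≥ 13} = #{S_23 ≥ 13} + #{S_23 ≥ 14} = 44552 + 10903 = 55455.
#{M_23 = 12} = 89104 - 55455 = 33649.
P(M_23 = 12) = 33649/8388608 = 33649/8388608

Answer: 33649/8388608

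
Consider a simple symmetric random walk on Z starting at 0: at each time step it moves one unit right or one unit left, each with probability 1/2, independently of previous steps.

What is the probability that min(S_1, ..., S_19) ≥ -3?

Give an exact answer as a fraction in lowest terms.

Let f(t,s) = #length-t paths at position s with S_1..S_t all ≥ -3.
f(t,s) = f(t-1,s-1) + f(t-1,s+1) for s ≥ -3; f(t,s) = 0 for s < -3.
t=0: f(0,0)=1
t=1: f(1,-1)=1 f(1,1)=1
t=2: f(2,-2)=1 f(2,0)=2 f(2,2)=1
t=3: f(3,-3)=1 f(3,-1)=3 f(3,1)=3 f(3,3)=1
t=4: f(4,-2)=4 f(4,0)=6 f(4,2)=4 f(4,4)=1
t=5: f(5,-3)=4 f(5,-1)=10 f(5,1)=10 f(5,3)=5 f(5,5)=1
t=6: f(6,-2)=14 f(6,0)=20 f(6,2)=15 f(6,4)=6 f(6,6)=1
t=7: f(7,-3)=14 f(7,-1)=34 f(7,1)=35 f(7,3)=21 f(7,5)=7 f(7,7)=1
t=8: f(8,-2)=48 f(8,0)=69 f(8,2)=56 f(8,4)=28 f(8,6)=8 f(8,8)=1
t=9: f(9,-3)=48 f(9,-1)=117 f(9,1)=125 f(9,3)=84 f(9,5)=36 f(9,7)=9 f(9,9)=1
t=10: f(10,-2)=165 f(10,0)=242 f(10,2)=209 f(10,4)=120 f(10,6)=45 f(10,8)=10 f(10,10)=1
t=11: f(11,-3)=165 f(11,-1)=407 f(11,1)=451 f(11,3)=329 f(11,5)=165 f(11,7)=55 f(11,9)=11 f(11,11)=1
t=12: f(12,-2)=572 f(12,0)=858 f(12,2)=780 f(12,4)=494 f(12,6)=220 f(12,8)=66 f(12,10)=12 f(12,12)=1
t=13: f(13,-3)=572 f(13,-1)=1430 f(13,1)=1638 f(13,3)=1274 f(13,5)=714 f(13,7)=286 f(13,9)=78 f(13,11)=13 f(13,13)=1
t=14: f(14,-2)=2002 f(14,0)=3068 f(14,2)=2912 f(14,4)=1988 f(14,6)=1000 f(14,8)=364 f(14,10)=91 f(14,12)=14 f(14,14)=1
t=15: f(15,-3)=2002 f(15,-1)=5070 f(15,1)=5980 f(15,3)=4900 f(15,5)=2988 f(15,7)=1364 f(15,9)=455 f(15,11)=105 f(15,13)=15 f(15,15)=1
t=16: f(16,-2)=7072 f(16,0)=11050 f(16,2)=10880 f(16,4)=7888 f(16,6)=4352 f(16,8)=1819 f(16,10)=560 f(16,12)=120 f(16,14)=16 f(16,16)=1
t=17: f(17,-3)=7072 f(17,-1)=18122 f(17,1)=21930 f(17,3)=18768 f(17,5)=12240 f(17,7)=6171 f(17,9)=2379 f(17,11)=680 f(17,13)=136 f(17,15)=17 f(17,17)=1
t=18: f(18,-2)=25194 f(18,0)=40052 f(18,2)=40698 f(18,4)=31008 f(18,6)=18411 f(18,8)=8550 f(18,10)=3059 f(18,12)=816 f(18,14)=153 f(18,16)=18 f(18,18)=1
t=19: f(19,-3)=25194 f(19,-1)=65246 f(19,1)=80750 f(19,3)=71706 f(19,5)=49419 f(19,7)=26961 f(19,9)=11609 f(19,11)=3875 f(19,13)=969 f(19,15)=171 f(19,17)=19 f(19,19)=1
Σ_s f(19,s) = 335920
P = 335920/524288 = 20995/32768

Answer: 20995/32768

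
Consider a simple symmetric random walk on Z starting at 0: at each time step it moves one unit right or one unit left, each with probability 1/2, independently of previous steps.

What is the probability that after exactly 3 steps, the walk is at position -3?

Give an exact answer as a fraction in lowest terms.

To reach position -3 after 3 steps: need 0 steps of +1 and 3 of -1.
Favorable paths: C(3,0) = 1
Total paths: 2^3 = 8
P = 1/8 = 1/8

Answer: 1/8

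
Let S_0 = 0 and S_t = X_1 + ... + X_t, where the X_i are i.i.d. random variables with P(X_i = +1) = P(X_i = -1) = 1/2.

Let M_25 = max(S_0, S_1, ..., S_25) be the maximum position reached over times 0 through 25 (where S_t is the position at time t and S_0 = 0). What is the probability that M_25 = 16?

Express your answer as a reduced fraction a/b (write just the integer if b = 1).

Let M_25 = max(S_0,...,S_25). Use the reflection principle: for j ≥ 1, #{paths with M_25 ≥ j} = #{S_25 ≥ j} + #{S_25 ≥ j+1}.
By reflection, #{M_25 ≥ 16} = #{S_25 ≥ 16} + #{S_25 ≥ 17} = 15276 + 15276 = 30552.
#{M_25 ≥ 17} = #{S_25 ≥ 17} + #{S_25 ≥ 18} = 15276 + 2626 = 17902.
#{M_25 = 16} = 30552 - 17902 = 12650.
P(M_25 = 16) = 12650/33554432 = 6325/16777216

Answer: 6325/16777216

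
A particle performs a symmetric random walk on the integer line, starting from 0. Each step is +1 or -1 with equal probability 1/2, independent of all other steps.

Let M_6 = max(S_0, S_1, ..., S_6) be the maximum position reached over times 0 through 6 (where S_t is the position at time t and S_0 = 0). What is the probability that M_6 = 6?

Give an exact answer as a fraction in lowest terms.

Answer: 1/64

Derivation:
Let M_6 = max(S_0,...,S_6). Use the reflection principle: for j ≥ 1, #{paths with M_6 ≥ j} = #{S_6 ≥ j} + #{S_6 ≥ j+1}.
By reflection, #{M_6 ≥ 6} = #{S_6 ≥ 6} + #{S_6 ≥ 7} = 1 + 0 = 1.
#{M_6 ≥ 7} = #{S_6 ≥ 7} + #{S_6 ≥ 8} = 0 + 0 = 0.
#{M_6 = 6} = 1 - 0 = 1.
P(M_6 = 6) = 1/64 = 1/64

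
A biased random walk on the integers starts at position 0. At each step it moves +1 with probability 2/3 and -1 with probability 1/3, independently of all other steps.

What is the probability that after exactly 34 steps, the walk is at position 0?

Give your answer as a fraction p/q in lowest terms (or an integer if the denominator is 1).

Answer: 11328534609920/617673396283947

Derivation:
To be at 0 after 34 steps: need exactly 17 steps of +1 and 17 of -1.
Number of such sequences: C(34,17) = 2333606220
Each has probability (2/3)^17 · (1/3)^17 = 131072/16677181699666569
P = 2333606220 · 131072/16677181699666569 = 11328534609920/617673396283947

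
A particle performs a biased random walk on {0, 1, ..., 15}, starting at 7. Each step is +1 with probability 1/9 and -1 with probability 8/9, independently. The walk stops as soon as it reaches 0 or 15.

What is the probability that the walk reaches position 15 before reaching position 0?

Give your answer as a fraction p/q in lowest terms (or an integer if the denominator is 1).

Biased walk: p = 1/9, q = 8/9, r = q/p = 8
Gambler's ruin: P(hit 15 before 0 | start at 7) = (1 - r^a)/(1 - r^N)
r^7 = 2097152; r^15 = 35184372088832
P = (1 - 2097152) / (1 - 35184372088832) = -2097151 / -35184372088831 = 299593/5026338869833

Answer: 299593/5026338869833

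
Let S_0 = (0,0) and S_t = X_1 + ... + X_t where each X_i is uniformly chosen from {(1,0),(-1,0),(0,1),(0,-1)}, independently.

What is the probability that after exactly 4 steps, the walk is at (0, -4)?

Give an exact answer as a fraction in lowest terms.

Answer: 1/256

Derivation:
Let h be the number of horizontal steps (so 4-h are vertical). To end at (0,-4) need (h+0)/2 right-steps and ((4-h)-4)/2 up-steps.
Sum over h with 0 ≤ h ≤ 0, h ≡ 0 (mod 2), 4-h ≡ 0 (mod 2):
h=0: C(4,0)·C(0,0)·C(4,0) = 1·1·1 = 1
Total favorable: 1
Total paths: 4^4 = 256
P = 1/256 = 1/256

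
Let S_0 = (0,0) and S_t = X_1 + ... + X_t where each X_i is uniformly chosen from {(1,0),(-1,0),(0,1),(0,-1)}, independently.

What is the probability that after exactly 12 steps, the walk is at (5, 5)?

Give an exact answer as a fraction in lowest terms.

Answer: 693/1048576

Derivation:
Let h be the number of horizontal steps (so 12-h are vertical). To end at (5,5) need (h+5)/2 right-steps and ((12-h)+5)/2 up-steps.
Sum over h with 5 ≤ h ≤ 7, h ≡ 1 (mod 2), 12-h ≡ 1 (mod 2):
h=5: C(12,5)·C(5,5)·C(7,6) = 792·1·7 = 5544
h=7: C(12,7)·C(7,6)·C(5,5) = 792·7·1 = 5544
Total favorable: 11088
Total paths: 4^12 = 16777216
P = 11088/16777216 = 693/1048576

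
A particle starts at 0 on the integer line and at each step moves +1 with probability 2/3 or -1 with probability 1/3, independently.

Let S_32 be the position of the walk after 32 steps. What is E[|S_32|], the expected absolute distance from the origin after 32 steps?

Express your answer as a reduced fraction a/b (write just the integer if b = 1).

S_32 takes values m ≡ 0 (mod 2) with |m| ≤ 32; P(S_32=m) = C(32,(32+m)/2) · (2/3)^((32+m)/2) · (1/3)^((32-m)/2).
Distribution: P(S=-32)=1/1853020188851841, P(S=-30)=64/1853020188851841, P(S=-28)=1984/1853020188851841, P(S=-26)=39680/1853020188851841, P(S=-24)=575360/1853020188851841, P(S=-22)=6444032/1853020188851841, P(S=-20)=6444032/205891132094649, P(S=-18)=47869952/205891132094649, P(S=-16)=299187200/205891132094649, P(S=-14)=4786995200/617673396283947, P(S=-12)=22020177920/617673396283947, P(S=-10)=88080711680/617673396283947, P(S=-8)=308282490880/617673396283947, P(S=-6)=948561510400/617673396283947, P(S=-4)=2574666956800/617673396283947, P(S=-2)=2059733565440/205891132094649, P(S=0)=4376933826560/205891132094649, P(S=2)=8238934261760/205891132094649, P(S=4)=41194671308800/617673396283947, P(S=6)=60707936665600/617673396283947, P(S=8)=78920317665280/617673396283947, P(S=10)=90194648760320/617673396283947, P(S=12)=90194648760320/617673396283947, P(S=14)=78430129356800/617673396283947, P(S=16)=19607532339200/205891132094649, P(S=18)=12548820697088/205891132094649, P(S=20)=6757057298432/205891132094649, P(S=22)=27028229193728/1853020188851841, P(S=24)=9652938997760/1853020188851841, P(S=26)=2662879723520/1853020188851841, P(S=28)=532575944704/1853020188851841, P(S=30)=68719476736/1853020188851841, P(S=32)=4294967296/1853020188851841
E[|S_32|] = Σ_m |m|·P(S_32=m) = 2217534842490272/205891132094649

Answer: 2217534842490272/205891132094649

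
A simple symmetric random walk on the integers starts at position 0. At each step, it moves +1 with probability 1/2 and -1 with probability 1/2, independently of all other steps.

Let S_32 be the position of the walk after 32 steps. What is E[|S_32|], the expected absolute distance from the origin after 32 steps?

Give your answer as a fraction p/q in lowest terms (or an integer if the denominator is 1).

Answer: 300540195/67108864

Derivation:
S_32 takes values m ≡ 0 (mod 2) with |m| ≤ 32; P(S_32=m) = C(32,(32+m)/2)/2^32.
Total paths: 2^32 = 4294967296
Distribution: P(S=-32)=1/4294967296, P(S=-30)=32/4294967296, P(S=-28)=496/4294967296, P(S=-26)=4960/4294967296, P(S=-24)=35960/4294967296, P(S=-22)=201376/4294967296, P(S=-20)=906192/4294967296, P(S=-18)=3365856/4294967296, P(S=-16)=10518300/4294967296, P(S=-14)=28048800/4294967296, P(S=-12)=64512240/4294967296, P(S=-10)=129024480/4294967296, P(S=-8)=225792840/4294967296, P(S=-6)=347373600/4294967296, P(S=-4)=471435600/4294967296, P(S=-2)=565722720/4294967296, P(S=0)=601080390/4294967296, P(S=2)=565722720/4294967296, P(S=4)=471435600/4294967296, P(S=6)=347373600/4294967296, P(S=8)=225792840/4294967296, P(S=10)=129024480/4294967296, P(S=12)=64512240/4294967296, P(S=14)=28048800/4294967296, P(S=16)=10518300/4294967296, P(S=18)=3365856/4294967296, P(S=20)=906192/4294967296, P(S=22)=201376/4294967296, P(S=24)=35960/4294967296, P(S=26)=4960/4294967296, P(S=28)=496/4294967296, P(S=30)=32/4294967296, P(S=32)=1/4294967296
E[|S_32|] = Σ_m |m|·P(S_32=m) = 19234572480/4294967296 = 300540195/67108864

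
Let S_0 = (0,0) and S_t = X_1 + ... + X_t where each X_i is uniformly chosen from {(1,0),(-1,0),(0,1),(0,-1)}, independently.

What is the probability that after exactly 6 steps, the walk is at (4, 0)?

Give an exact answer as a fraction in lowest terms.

Let h be the number of horizontal steps (so 6-h are vertical). To end at (4,0) need (h+4)/2 right-steps and ((6-h)+0)/2 up-steps.
Sum over h with 4 ≤ h ≤ 6, h ≡ 0 (mod 2), 6-h ≡ 0 (mod 2):
h=4: C(6,4)·C(4,4)·C(2,1) = 15·1·2 = 30
h=6: C(6,6)·C(6,5)·C(0,0) = 1·6·1 = 6
Total favorable: 36
Total paths: 4^6 = 4096
P = 36/4096 = 9/1024

Answer: 9/1024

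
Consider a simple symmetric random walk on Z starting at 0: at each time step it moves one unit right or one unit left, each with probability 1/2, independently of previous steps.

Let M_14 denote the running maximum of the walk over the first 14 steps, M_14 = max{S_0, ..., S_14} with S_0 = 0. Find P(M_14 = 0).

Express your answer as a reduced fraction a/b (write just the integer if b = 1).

Answer: 429/2048

Derivation:
Let M_14 = max(S_0,...,S_14). Use the reflection principle: for j ≥ 1, #{paths with M_14 ≥ j} = #{S_14 ≥ j} + #{S_14 ≥ j+1}.
P(M_14 ≥ 0) = 1 since S_0 = 0, so #{M_14 ≥ 0} = 16384.
#{M_14 ≥ 1} = #{S_14 ≥ 1} + #{S_14 ≥ 2} = 6476 + 6476 = 12952.
#{M_14 = 0} = 16384 - 12952 = 3432.
P(M_14 = 0) = 3432/16384 = 429/2048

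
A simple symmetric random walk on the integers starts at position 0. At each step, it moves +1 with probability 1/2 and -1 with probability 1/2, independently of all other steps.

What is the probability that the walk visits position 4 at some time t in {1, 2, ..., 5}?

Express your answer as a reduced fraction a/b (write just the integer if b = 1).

Answer: 1/16

Derivation:
Count via complement. Let g(t,s) = #length-t paths at position s with S_1..S_t all ≠ 4.
g(t,s) = g(t-1,s-1) + g(t-1,s+1) for s ≠ 4; g(t,4) = 0.
t=0: g(0,0)=1
t=1: g(1,-1)=1 g(1,1)=1
t=2: g(2,-2)=1 g(2,0)=2 g(2,2)=1
t=3: g(3,-3)=1 g(3,-1)=3 g(3,1)=3 g(3,3)=1
t=4: g(4,-4)=1 g(4,-2)=4 g(4,0)=6 g(4,2)=4
t=5: g(5,-5)=1 g(5,-3)=5 g(5,-1)=10 g(5,1)=10 g(5,3)=4
Paths never hitting 4: Σ_s g(5,s) = 30
Paths hitting 4: 2^5 - 30 = 2
P = 2/32 = 1/16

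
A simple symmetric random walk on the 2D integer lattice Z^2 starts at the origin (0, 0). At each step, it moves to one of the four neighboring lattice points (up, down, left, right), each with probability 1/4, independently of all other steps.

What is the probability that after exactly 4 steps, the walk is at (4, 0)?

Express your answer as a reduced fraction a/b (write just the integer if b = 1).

Answer: 1/256

Derivation:
Let h be the number of horizontal steps (so 4-h are vertical). To end at (4,0) need (h+4)/2 right-steps and ((4-h)+0)/2 up-steps.
Sum over h with 4 ≤ h ≤ 4, h ≡ 0 (mod 2), 4-h ≡ 0 (mod 2):
h=4: C(4,4)·C(4,4)·C(0,0) = 1·1·1 = 1
Total favorable: 1
Total paths: 4^4 = 256
P = 1/256 = 1/256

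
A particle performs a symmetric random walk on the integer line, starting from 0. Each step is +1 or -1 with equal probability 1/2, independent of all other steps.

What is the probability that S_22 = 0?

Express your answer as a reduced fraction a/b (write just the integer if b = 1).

To return to 0 after 22 steps: need exactly 11 steps of +1 and 11 of -1.
Favorable paths: C(22,11) = 705432
Total paths: 2^22 = 4194304
P = 705432/4194304 = 88179/524288

Answer: 88179/524288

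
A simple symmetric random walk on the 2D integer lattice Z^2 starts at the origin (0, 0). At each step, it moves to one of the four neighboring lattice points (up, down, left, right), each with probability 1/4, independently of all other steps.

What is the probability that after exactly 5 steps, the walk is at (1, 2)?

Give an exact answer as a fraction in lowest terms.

Answer: 25/512

Derivation:
Let h be the number of horizontal steps (so 5-h are vertical). To end at (1,2) need (h+1)/2 right-steps and ((5-h)+2)/2 up-steps.
Sum over h with 1 ≤ h ≤ 3, h ≡ 1 (mod 2), 5-h ≡ 0 (mod 2):
h=1: C(5,1)·C(1,1)·C(4,3) = 5·1·4 = 20
h=3: C(5,3)·C(3,2)·C(2,2) = 10·3·1 = 30
Total favorable: 50
Total paths: 4^5 = 1024
P = 50/1024 = 25/512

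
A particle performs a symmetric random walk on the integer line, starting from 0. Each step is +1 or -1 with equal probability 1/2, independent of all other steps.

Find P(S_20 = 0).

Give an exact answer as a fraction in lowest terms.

Answer: 46189/262144

Derivation:
To reach position 0 after 20 steps: need 10 steps of +1 and 10 of -1.
Favorable paths: C(20,10) = 184756
Total paths: 2^20 = 1048576
P = 184756/1048576 = 46189/262144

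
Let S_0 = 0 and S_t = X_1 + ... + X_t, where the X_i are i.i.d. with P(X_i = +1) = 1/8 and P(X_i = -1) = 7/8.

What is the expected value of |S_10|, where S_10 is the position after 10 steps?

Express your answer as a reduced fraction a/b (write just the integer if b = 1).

Answer: 1006929675/134217728

Derivation:
S_10 takes values m ≡ 0 (mod 2) with |m| ≤ 10; P(S_10=m) = C(10,(10+m)/2) · (1/8)^((10+m)/2) · (7/8)^((10-m)/2).
Distribution: P(S=-10)=282475249/1073741824, P(S=-8)=201768035/536870912, P(S=-6)=259416045/1073741824, P(S=-4)=12353145/134217728, P(S=-2)=12353145/536870912, P(S=0)=1058841/268435456, P(S=2)=252105/536870912, P(S=4)=5145/134217728, P(S=6)=2205/1073741824, P(S=8)=35/536870912, P(S=10)=1/1073741824
E[|S_10|] = Σ_m |m|·P(S_10=m) = 1006929675/134217728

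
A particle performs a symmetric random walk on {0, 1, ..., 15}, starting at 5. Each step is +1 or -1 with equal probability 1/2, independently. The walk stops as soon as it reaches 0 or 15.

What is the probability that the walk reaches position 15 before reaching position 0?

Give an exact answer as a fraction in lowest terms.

Answer: 1/3

Derivation:
Symmetric walk (p = 1/2): the harmonic-function argument gives P(hit 15 before 0 | start at 5) = a/N.
P = 5/15 = 1/3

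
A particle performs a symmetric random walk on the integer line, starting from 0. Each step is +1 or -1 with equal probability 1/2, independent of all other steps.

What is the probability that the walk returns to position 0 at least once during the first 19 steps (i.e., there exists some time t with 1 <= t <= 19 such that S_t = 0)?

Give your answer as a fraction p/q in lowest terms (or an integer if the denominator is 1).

Answer: 53381/65536

Derivation:
Count via complement. Let g(t,s) = #length-t paths at position s with S_1..S_t all ≠ 0.
g(t,s) = g(t-1,s-1) + g(t-1,s+1) for s ≠ 0; g(t,0) = 0.
t=0: g(0,0)=1
t=1: g(1,-1)=1 g(1,1)=1
t=2: g(2,-2)=1 g(2,2)=1
t=3: g(3,-3)=1 g(3,-1)=1 g(3,1)=1 g(3,3)=1
t=4: g(4,-4)=1 g(4,-2)=2 g(4,2)=2 g(4,4)=1
t=5: g(5,-5)=1 g(5,-3)=3 g(5,-1)=2 g(5,1)=2 g(5,3)=3 g(5,5)=1
t=6: g(6,-6)=1 g(6,-4)=4 g(6,-2)=5 g(6,2)=5 g(6,4)=4 g(6,6)=1
t=7: g(7,-7)=1 g(7,-5)=5 g(7,-3)=9 g(7,-1)=5 g(7,1)=5 g(7,3)=9 g(7,5)=5 g(7,7)=1
t=8: g(8,-8)=1 g(8,-6)=6 g(8,-4)=14 g(8,-2)=14 g(8,2)=14 g(8,4)=14 g(8,6)=6 g(8,8)=1
t=9: g(9,-9)=1 g(9,-7)=7 g(9,-5)=20 g(9,-3)=28 g(9,-1)=14 g(9,1)=14 g(9,3)=28 g(9,5)=20 g(9,7)=7 g(9,9)=1
t=10: g(10,-10)=1 g(10,-8)=8 g(10,-6)=27 g(10,-4)=48 g(10,-2)=42 g(10,2)=42 g(10,4)=48 g(10,6)=27 g(10,8)=8 g(10,10)=1
t=11: g(11,-11)=1 g(11,-9)=9 g(11,-7)=35 g(11,-5)=75 g(11,-3)=90 g(11,-1)=42 g(11,1)=42 g(11,3)=90 g(11,5)=75 g(11,7)=35 g(11,9)=9 g(11,11)=1
t=12: g(12,-12)=1 g(12,-10)=10 g(12,-8)=44 g(12,-6)=110 g(12,-4)=165 g(12,-2)=132 g(12,2)=132 g(12,4)=165 g(12,6)=110 g(12,8)=44 g(12,10)=10 g(12,12)=1
t=13: g(13,-13)=1 g(13,-11)=11 g(13,-9)=54 g(13,-7)=154 g(13,-5)=275 g(13,-3)=297 g(13,-1)=132 g(13,1)=132 g(13,3)=297 g(13,5)=275 g(13,7)=154 g(13,9)=54 g(13,11)=11 g(13,13)=1
t=14: g(14,-14)=1 g(14,-12)=12 g(14,-10)=65 g(14,-8)=208 g(14,-6)=429 g(14,-4)=572 g(14,-2)=429 g(14,2)=429 g(14,4)=572 g(14,6)=429 g(14,8)=208 g(14,10)=65 g(14,12)=12 g(14,14)=1
t=15: g(15,-15)=1 g(15,-13)=13 g(15,-11)=77 g(15,-9)=273 g(15,-7)=637 g(15,-5)=1001 g(15,-3)=1001 g(15,-1)=429 g(15,1)=429 g(15,3)=1001 g(15,5)=1001 g(15,7)=637 g(15,9)=273 g(15,11)=77 g(15,13)=13 g(15,15)=1
t=16: g(16,-16)=1 g(16,-14)=14 g(16,-12)=90 g(16,-10)=350 g(16,-8)=910 g(16,-6)=1638 g(16,-4)=2002 g(16,-2)=1430 g(16,2)=1430 g(16,4)=2002 g(16,6)=1638 g(16,8)=910 g(16,10)=350 g(16,12)=90 g(16,14)=14 g(16,16)=1
t=17: g(17,-17)=1 g(17,-15)=15 g(17,-13)=104 g(17,-11)=440 g(17,-9)=1260 g(17,-7)=2548 g(17,-5)=3640 g(17,-3)=3432 g(17,-1)=1430 g(17,1)=1430 g(17,3)=3432 g(17,5)=3640 g(17,7)=2548 g(17,9)=1260 g(17,11)=440 g(17,13)=104 g(17,15)=15 g(17,17)=1
t=18: g(18,-18)=1 g(18,-16)=16 g(18,-14)=119 g(18,-12)=544 g(18,-10)=1700 g(18,-8)=3808 g(18,-6)=6188 g(18,-4)=7072 g(18,-2)=4862 g(18,2)=4862 g(18,4)=7072 g(18,6)=6188 g(18,8)=3808 g(18,10)=1700 g(18,12)=544 g(18,14)=119 g(18,16)=16 g(18,18)=1
t=19: g(19,-19)=1 g(19,-17)=17 g(19,-15)=135 g(19,-13)=663 g(19,-11)=2244 g(19,-9)=5508 g(19,-7)=9996 g(19,-5)=13260 g(19,-3)=11934 g(19,-1)=4862 g(19,1)=4862 g(19,3)=11934 g(19,5)=13260 g(19,7)=9996 g(19,9)=5508 g(19,11)=2244 g(19,13)=663 g(19,15)=135 g(19,17)=17 g(19,19)=1
Paths never hitting 0: Σ_s g(19,s) = 97240
Paths hitting 0: 2^19 - 97240 = 427048
P = 427048/524288 = 53381/65536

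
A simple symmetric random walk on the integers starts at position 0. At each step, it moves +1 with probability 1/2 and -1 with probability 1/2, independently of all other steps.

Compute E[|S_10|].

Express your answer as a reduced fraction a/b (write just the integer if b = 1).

S_10 takes values m ≡ 0 (mod 2) with |m| ≤ 10; P(S_10=m) = C(10,(10+m)/2)/2^10.
Total paths: 2^10 = 1024
Distribution: P(S=-10)=1/1024, P(S=-8)=10/1024, P(S=-6)=45/1024, P(S=-4)=120/1024, P(S=-2)=210/1024, P(S=0)=252/1024, P(S=2)=210/1024, P(S=4)=120/1024, P(S=6)=45/1024, P(S=8)=10/1024, P(S=10)=1/1024
E[|S_10|] = Σ_m |m|·P(S_10=m) = 2520/1024 = 315/128

Answer: 315/128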